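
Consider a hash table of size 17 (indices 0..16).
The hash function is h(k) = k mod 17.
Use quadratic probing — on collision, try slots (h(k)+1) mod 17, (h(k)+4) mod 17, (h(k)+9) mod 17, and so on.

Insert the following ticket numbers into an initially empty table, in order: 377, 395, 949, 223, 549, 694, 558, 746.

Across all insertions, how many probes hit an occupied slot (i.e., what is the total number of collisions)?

377 hashes to 3; slot 3 is free => place at 3.
395 hashes to 4; slot 4 is free => place at 4.
949 hashes to 14; slot 14 is free => place at 14.
223 hashes to 2; slot 2 is free => place at 2.
549 hashes to 5; slot 5 is free => place at 5.
694 hashes to 14; 14 taken => place at 15.
558 hashes to 14; 14,15 taken => place at 1.
746 hashes to 15; 15 taken => place at 16.
Table: [_, 558, 223, 377, 395, 549, _, _, _, _, _, _, _, _, 949, 694, 746]

4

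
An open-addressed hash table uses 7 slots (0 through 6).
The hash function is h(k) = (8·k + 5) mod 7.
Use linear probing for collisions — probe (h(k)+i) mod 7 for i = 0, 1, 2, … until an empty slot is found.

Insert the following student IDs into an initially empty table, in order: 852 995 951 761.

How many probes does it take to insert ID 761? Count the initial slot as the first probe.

852: h=3 -> slot 3
995: h=6 -> slot 6
951: h=4 -> slot 4
761: h=3, probe 3,4,5 -> slot 5
Table: [∅, ∅, ∅, 852, 951, 761, 995]

3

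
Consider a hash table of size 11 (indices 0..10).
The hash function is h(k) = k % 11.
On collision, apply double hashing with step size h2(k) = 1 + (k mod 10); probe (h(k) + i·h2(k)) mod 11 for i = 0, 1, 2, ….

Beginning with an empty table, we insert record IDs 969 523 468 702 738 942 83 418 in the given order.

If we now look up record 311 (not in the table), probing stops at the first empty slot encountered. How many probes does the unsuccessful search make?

2

Insert 969: h=1, slot 1 empty => index 1.
Insert 523: h=6, slot 6 empty => index 6.
Insert 468: h=6, h2=9, slot 6 occupied => index 4.
Insert 702: h=9, slot 9 empty => index 9.
Insert 738: h=1, h2=9, slot 1 occupied => index 10.
Insert 942: h=7, slot 7 empty => index 7.
Insert 83: h=6, h2=4, slots 6,10 occupied => index 3.
Insert 418: h=0, slot 0 empty => index 0.
Table: [418, 969, ∅, 83, 468, ∅, 523, 942, ∅, 702, 738]
Lookup 311: h=3, h2=2, probe 3,5 → slot 5 empty, not found.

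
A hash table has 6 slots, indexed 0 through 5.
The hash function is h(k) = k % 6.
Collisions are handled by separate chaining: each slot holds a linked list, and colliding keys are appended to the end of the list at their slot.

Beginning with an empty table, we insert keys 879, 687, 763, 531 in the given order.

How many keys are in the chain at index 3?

879 → bucket 3
687 → bucket 3 (collision)
763 → bucket 1
531 → bucket 3 (collision)
Final buckets:
0: ∅
1: 763
2: ∅
3: 879 -> 687 -> 531
4: ∅
5: ∅

3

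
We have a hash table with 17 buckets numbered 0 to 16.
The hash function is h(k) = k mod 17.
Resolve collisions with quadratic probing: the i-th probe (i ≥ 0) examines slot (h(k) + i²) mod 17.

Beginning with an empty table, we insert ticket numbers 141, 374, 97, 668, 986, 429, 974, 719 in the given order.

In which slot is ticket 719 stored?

141 hashes to 5; slot 5 is free -> place at 5.
374 hashes to 0; slot 0 is free -> place at 0.
97 hashes to 12; slot 12 is free -> place at 12.
668 hashes to 5; 5 taken -> place at 6.
986 hashes to 0; 0 taken -> place at 1.
429 hashes to 4; slot 4 is free -> place at 4.
974 hashes to 5; 5,6 taken -> place at 9.
719 hashes to 5; 5,6,9 taken -> place at 14.
Table: [374, 986, _, _, 429, 141, 668, _, _, 974, _, _, 97, _, 719, _, _]

14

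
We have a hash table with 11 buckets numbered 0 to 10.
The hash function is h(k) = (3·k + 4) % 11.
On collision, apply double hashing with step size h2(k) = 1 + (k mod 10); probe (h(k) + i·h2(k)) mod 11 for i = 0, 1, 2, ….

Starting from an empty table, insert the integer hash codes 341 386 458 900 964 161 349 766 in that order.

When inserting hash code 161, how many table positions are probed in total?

2

341 hashes to 4; slot 4 is free -> place at 4.
386 hashes to 7; slot 7 is free -> place at 7.
458 hashes to 3; slot 3 is free -> place at 3.
900 hashes to 9; slot 9 is free -> place at 9.
964 hashes to 3, h2=5; 3 taken -> place at 8.
161 hashes to 3, h2=2; 3 taken -> place at 5.
349 hashes to 6; slot 6 is free -> place at 6.
766 hashes to 3, h2=7; 3 taken -> place at 10.
Table: [-, -, -, 458, 341, 161, 349, 386, 964, 900, 766]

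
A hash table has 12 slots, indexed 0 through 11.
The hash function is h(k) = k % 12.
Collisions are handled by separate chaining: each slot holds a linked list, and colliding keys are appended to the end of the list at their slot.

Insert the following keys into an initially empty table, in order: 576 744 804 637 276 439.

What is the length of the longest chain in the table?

4

576 → bucket 0
744 → bucket 0 (collision)
804 → bucket 0 (collision)
637 → bucket 1
276 → bucket 0 (collision)
439 → bucket 7
Final buckets:
0: 576 -> 744 -> 804 -> 276
1: 637
2: -
3: -
4: -
5: -
6: -
7: 439
8: -
9: -
10: -
11: -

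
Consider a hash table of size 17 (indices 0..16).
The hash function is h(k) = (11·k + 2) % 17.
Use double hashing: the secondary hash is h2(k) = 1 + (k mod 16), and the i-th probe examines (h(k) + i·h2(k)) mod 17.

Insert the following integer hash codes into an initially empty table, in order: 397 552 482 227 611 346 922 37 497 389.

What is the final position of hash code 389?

397 hashes to 0; slot 0 is free => place at 0.
552 hashes to 5; slot 5 is free => place at 5.
482 hashes to 0, h2=3; 0 taken => place at 3.
227 hashes to 0, h2=4; 0 taken => place at 4.
611 hashes to 8; slot 8 is free => place at 8.
346 hashes to 0, h2=11; 0 taken => place at 11.
922 hashes to 12; slot 12 is free => place at 12.
37 hashes to 1; slot 1 is free => place at 1.
497 hashes to 12, h2=2; 12 taken => place at 14.
389 hashes to 14, h2=6; 14,3 taken => place at 9.
Table: [397, 37, _, 482, 227, 552, _, _, 611, 389, _, 346, 922, _, 497, _, _]

9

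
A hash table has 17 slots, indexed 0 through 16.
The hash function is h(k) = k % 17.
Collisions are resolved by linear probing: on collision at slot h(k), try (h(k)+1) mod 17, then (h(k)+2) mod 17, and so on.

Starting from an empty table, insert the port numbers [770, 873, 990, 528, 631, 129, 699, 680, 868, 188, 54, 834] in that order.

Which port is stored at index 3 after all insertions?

Insert 770: h=5, slot 5 empty -> index 5.
Insert 873: h=6, slot 6 empty -> index 6.
Insert 990: h=4, slot 4 empty -> index 4.
Insert 528: h=1, slot 1 empty -> index 1.
Insert 631: h=2, slot 2 empty -> index 2.
Insert 129: h=10, slot 10 empty -> index 10.
Insert 699: h=2, slot 2 occupied -> index 3.
Insert 680: h=0, slot 0 empty -> index 0.
Insert 868: h=1, slots 1,2,3,4,5,6 occupied -> index 7.
Insert 188: h=1, slots 1,2,3,4,5,6,7 occupied -> index 8.
Insert 54: h=3, slots 3,4,5,6,7,8 occupied -> index 9.
Insert 834: h=1, slots 1,2,3,4,5,6,7,8,9,10 occupied -> index 11.
Table: [680, 528, 631, 699, 990, 770, 873, 868, 188, 54, 129, 834, _, _, _, _, _]

699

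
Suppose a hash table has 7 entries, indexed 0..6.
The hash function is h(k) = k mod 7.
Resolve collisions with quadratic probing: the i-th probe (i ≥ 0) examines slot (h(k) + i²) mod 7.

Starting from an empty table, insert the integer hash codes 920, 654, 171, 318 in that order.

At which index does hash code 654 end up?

4

920 hashes to 3; slot 3 is free => place at 3.
654 hashes to 3; 3 taken => place at 4.
171 hashes to 3; 3,4 taken => place at 0.
318 hashes to 3; 3,4,0 taken => place at 5.
Table: [171, ., ., 920, 654, 318, .]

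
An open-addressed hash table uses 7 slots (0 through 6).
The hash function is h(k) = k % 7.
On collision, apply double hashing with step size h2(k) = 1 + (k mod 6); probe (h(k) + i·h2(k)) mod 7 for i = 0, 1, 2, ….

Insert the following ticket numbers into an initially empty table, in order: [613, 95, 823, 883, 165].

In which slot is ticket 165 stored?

613: h=4 → slot 4
95: h=4, h2=6, probe 4,3 → slot 3
823: h=4, h2=2, probe 4,6 → slot 6
883: h=1 → slot 1
165: h=4, h2=4, probe 4,1,5 → slot 5
Table: [∅, 883, ∅, 95, 613, 165, 823]

5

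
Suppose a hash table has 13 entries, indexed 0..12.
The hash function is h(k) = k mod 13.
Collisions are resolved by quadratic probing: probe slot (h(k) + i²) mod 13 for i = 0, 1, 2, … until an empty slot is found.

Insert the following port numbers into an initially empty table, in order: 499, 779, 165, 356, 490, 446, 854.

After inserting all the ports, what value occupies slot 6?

499 hashes to 5; slot 5 is free -> place at 5.
779 hashes to 12; slot 12 is free -> place at 12.
165 hashes to 9; slot 9 is free -> place at 9.
356 hashes to 5; 5 taken -> place at 6.
490 hashes to 9; 9 taken -> place at 10.
446 hashes to 4; slot 4 is free -> place at 4.
854 hashes to 9; 9,10 taken -> place at 0.
Table: [854, _, _, _, 446, 499, 356, _, _, 165, 490, _, 779]

356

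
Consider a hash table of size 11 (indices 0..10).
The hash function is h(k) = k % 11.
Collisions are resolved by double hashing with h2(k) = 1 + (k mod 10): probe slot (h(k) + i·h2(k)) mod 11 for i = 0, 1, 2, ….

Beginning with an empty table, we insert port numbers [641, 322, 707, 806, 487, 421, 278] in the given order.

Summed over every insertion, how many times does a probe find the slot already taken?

7

Insert 641: h=3, slot 3 empty => index 3.
Insert 322: h=3, h2=3, slot 3 occupied => index 6.
Insert 707: h=3, h2=8, slot 3 occupied => index 0.
Insert 806: h=3, h2=7, slot 3 occupied => index 10.
Insert 487: h=3, h2=8, slots 3,0 occupied => index 8.
Insert 421: h=3, h2=2, slot 3 occupied => index 5.
Insert 278: h=3, h2=9, slot 3 occupied => index 1.
Table: [707, 278, ., 641, ., 421, 322, ., 487, ., 806]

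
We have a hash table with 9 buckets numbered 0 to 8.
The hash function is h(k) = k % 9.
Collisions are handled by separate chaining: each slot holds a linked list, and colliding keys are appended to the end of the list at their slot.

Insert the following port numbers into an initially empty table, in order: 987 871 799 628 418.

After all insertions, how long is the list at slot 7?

987 → bucket 6
871 → bucket 7
799 → bucket 7 (collision)
628 → bucket 7 (collision)
418 → bucket 4
Final buckets:
0: -
1: -
2: -
3: -
4: 418
5: -
6: 987
7: 871 -> 799 -> 628
8: -

3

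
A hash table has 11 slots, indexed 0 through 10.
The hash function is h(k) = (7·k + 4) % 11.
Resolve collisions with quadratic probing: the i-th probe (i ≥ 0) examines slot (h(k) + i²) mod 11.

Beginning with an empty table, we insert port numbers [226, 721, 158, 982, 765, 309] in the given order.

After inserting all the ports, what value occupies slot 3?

226: h=2 -> slot 2
721: h=2, probe 2,3 -> slot 3
158: h=10 -> slot 10
982: h=3, probe 3,4 -> slot 4
765: h=2, probe 2,3,6 -> slot 6
309: h=0 -> slot 0
Table: [309, -, 226, 721, 982, -, 765, -, -, -, 158]

721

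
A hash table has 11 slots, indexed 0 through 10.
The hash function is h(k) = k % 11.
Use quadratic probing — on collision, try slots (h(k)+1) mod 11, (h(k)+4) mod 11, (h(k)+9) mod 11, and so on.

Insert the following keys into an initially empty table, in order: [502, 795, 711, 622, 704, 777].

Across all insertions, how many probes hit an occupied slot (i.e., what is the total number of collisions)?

4

Insert 502: h=7, slot 7 empty -> index 7.
Insert 795: h=3, slot 3 empty -> index 3.
Insert 711: h=7, slot 7 occupied -> index 8.
Insert 622: h=6, slot 6 empty -> index 6.
Insert 704: h=0, slot 0 empty -> index 0.
Insert 777: h=7, slots 7,8,0 occupied -> index 5.
Table: [704, ., ., 795, ., 777, 622, 502, 711, ., .]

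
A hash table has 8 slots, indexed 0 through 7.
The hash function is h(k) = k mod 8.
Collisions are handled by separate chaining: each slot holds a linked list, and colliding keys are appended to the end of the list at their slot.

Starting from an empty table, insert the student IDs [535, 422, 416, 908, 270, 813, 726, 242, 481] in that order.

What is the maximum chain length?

535 -> bucket 7
422 -> bucket 6
416 -> bucket 0
908 -> bucket 4
270 -> bucket 6 (collision)
813 -> bucket 5
726 -> bucket 6 (collision)
242 -> bucket 2
481 -> bucket 1
Final buckets:
0: 416
1: 481
2: 242
3: -
4: 908
5: 813
6: 422 -> 270 -> 726
7: 535

3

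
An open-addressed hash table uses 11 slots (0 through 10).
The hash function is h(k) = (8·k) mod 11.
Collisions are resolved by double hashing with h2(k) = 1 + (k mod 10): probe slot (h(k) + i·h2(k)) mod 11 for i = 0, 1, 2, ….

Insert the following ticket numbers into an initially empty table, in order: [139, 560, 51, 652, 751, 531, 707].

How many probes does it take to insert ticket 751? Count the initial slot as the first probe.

139 hashes to 1; slot 1 is free -> place at 1.
560 hashes to 3; slot 3 is free -> place at 3.
51 hashes to 1, h2=2; 1,3 taken -> place at 5.
652 hashes to 2; slot 2 is free -> place at 2.
751 hashes to 2, h2=2; 2 taken -> place at 4.
531 hashes to 2, h2=2; 2,4 taken -> place at 6.
707 hashes to 2, h2=8; 2 taken -> place at 10.
Table: [_, 139, 652, 560, 751, 51, 531, _, _, _, 707]

2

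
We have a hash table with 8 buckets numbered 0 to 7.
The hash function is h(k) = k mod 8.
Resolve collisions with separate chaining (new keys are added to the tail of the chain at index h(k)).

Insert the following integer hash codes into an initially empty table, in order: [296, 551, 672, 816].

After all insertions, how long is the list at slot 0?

Insert 296: h=0, bucket 0 empty -> new chain.
Insert 551: h=7, bucket 7 empty -> new chain.
Insert 672: h=0, bucket 0 nonempty -> append to chain.
Insert 816: h=0, bucket 0 nonempty -> append to chain.
Final buckets:
0: 296 -> 672 -> 816
1: _
2: _
3: _
4: _
5: _
6: _
7: 551

3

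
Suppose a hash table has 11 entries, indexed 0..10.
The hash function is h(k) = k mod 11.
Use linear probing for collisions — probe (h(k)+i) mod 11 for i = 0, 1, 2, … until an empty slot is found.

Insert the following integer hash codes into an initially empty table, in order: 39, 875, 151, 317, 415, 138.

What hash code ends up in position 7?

875

39 hashes to 6; slot 6 is free => place at 6.
875 hashes to 6; 6 taken => place at 7.
151 hashes to 8; slot 8 is free => place at 8.
317 hashes to 9; slot 9 is free => place at 9.
415 hashes to 8; 8,9 taken => place at 10.
138 hashes to 6; 6,7,8,9,10 taken => place at 0.
Table: [138, ∅, ∅, ∅, ∅, ∅, 39, 875, 151, 317, 415]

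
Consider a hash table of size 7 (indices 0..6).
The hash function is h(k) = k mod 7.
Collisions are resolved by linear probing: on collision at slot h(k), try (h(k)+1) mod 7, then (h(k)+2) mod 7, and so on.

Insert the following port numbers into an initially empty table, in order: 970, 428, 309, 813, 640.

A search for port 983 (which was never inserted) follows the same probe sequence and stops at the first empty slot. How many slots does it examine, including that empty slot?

4

970: h=4 => slot 4
428: h=1 => slot 1
309: h=1, probe 1,2 => slot 2
813: h=1, probe 1,2,3 => slot 3
640: h=3, probe 3,4,5 => slot 5
Table: [_, 428, 309, 813, 970, 640, _]
Lookup 983: h=3, probe 3,4,5,6 → slot 6 empty, not found.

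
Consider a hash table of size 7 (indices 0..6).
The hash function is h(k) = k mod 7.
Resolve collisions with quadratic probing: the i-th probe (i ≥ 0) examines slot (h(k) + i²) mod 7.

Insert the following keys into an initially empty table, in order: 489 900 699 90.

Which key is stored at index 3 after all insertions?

489 hashes to 6; slot 6 is free => place at 6.
900 hashes to 4; slot 4 is free => place at 4.
699 hashes to 6; 6 taken => place at 0.
90 hashes to 6; 6,0 taken => place at 3.
Table: [699, _, _, 90, 900, _, 489]

90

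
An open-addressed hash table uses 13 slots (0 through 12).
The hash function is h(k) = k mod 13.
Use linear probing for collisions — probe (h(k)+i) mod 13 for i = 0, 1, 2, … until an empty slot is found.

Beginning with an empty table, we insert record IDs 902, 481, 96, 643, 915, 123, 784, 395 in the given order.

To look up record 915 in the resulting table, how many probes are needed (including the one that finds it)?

Insert 902: h=5, slot 5 empty => index 5.
Insert 481: h=0, slot 0 empty => index 0.
Insert 96: h=5, slot 5 occupied => index 6.
Insert 643: h=6, slot 6 occupied => index 7.
Insert 915: h=5, slots 5,6,7 occupied => index 8.
Insert 123: h=6, slots 6,7,8 occupied => index 9.
Insert 784: h=4, slot 4 empty => index 4.
Insert 395: h=5, slots 5,6,7,8,9 occupied => index 10.
Table: [481, —, —, —, 784, 902, 96, 643, 915, 123, 395, —, —]
Lookup 915: h=5, probe 5,6,7,8 → found at 8.

4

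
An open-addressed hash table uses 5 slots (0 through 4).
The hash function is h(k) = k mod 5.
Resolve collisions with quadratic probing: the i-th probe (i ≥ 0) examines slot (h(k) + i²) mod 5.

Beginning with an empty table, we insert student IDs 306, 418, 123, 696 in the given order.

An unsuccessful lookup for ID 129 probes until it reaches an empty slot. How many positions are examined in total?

2

306: h=1 -> slot 1
418: h=3 -> slot 3
123: h=3, probe 3,4 -> slot 4
696: h=1, probe 1,2 -> slot 2
Table: [-, 306, 696, 418, 123]
Lookup 129: h=4, probe 4,0 → slot 0 empty, not found.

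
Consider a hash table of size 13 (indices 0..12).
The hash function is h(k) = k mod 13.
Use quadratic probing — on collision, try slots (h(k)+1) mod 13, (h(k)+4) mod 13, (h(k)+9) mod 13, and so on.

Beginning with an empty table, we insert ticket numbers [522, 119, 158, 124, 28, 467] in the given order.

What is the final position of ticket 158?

522: h=2 → slot 2
119: h=2, probe 2,3 → slot 3
158: h=2, probe 2,3,6 → slot 6
124: h=7 → slot 7
28: h=2, probe 2,3,6,11 → slot 11
467: h=12 → slot 12
Table: [-, -, 522, 119, -, -, 158, 124, -, -, -, 28, 467]

6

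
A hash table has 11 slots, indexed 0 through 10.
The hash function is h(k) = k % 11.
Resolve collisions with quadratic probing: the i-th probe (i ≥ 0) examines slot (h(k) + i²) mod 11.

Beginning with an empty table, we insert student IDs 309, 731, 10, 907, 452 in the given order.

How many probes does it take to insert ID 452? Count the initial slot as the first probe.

309 hashes to 1; slot 1 is free -> place at 1.
731 hashes to 5; slot 5 is free -> place at 5.
10 hashes to 10; slot 10 is free -> place at 10.
907 hashes to 5; 5 taken -> place at 6.
452 hashes to 1; 1 taken -> place at 2.
Table: [—, 309, 452, —, —, 731, 907, —, —, —, 10]

2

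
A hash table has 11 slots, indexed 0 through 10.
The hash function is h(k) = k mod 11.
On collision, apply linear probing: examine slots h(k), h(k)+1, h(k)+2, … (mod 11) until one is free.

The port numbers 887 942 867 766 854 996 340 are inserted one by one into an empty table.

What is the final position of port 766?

10

887: h=7 => slot 7
942: h=7, probe 7,8 => slot 8
867: h=9 => slot 9
766: h=7, probe 7,8,9,10 => slot 10
854: h=7, probe 7,8,9,10,0 => slot 0
996: h=6 => slot 6
340: h=10, probe 10,0,1 => slot 1
Table: [854, 340, ., ., ., ., 996, 887, 942, 867, 766]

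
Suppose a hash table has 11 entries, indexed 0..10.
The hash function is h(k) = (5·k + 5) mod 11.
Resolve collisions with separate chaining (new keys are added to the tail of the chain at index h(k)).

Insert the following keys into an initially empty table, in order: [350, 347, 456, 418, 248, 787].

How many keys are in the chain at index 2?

3

Insert 350: h=6, bucket 6 empty → new chain.
Insert 347: h=2, bucket 2 empty → new chain.
Insert 456: h=8, bucket 8 empty → new chain.
Insert 418: h=5, bucket 5 empty → new chain.
Insert 248: h=2, bucket 2 nonempty → append to chain.
Insert 787: h=2, bucket 2 nonempty → append to chain.
Final buckets:
0: -
1: -
2: 347 -> 248 -> 787
3: -
4: -
5: 418
6: 350
7: -
8: 456
9: -
10: -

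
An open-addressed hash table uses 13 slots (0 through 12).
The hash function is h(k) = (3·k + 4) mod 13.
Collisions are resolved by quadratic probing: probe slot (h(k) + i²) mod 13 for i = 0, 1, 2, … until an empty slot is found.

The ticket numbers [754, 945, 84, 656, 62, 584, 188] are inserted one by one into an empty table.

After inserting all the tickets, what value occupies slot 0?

754: h=4 → slot 4
945: h=5 → slot 5
84: h=9 → slot 9
656: h=9, probe 9,10 → slot 10
62: h=8 → slot 8
584: h=1 → slot 1
188: h=9, probe 9,10,0 → slot 0
Table: [188, 584, _, _, 754, 945, _, _, 62, 84, 656, _, _]

188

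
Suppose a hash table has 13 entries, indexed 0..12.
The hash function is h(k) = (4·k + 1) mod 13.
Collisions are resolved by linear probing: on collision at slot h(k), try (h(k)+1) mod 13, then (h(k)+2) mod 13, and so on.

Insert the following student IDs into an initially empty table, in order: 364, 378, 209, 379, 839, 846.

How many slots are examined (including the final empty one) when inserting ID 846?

3

364: h=1 -> slot 1
378: h=5 -> slot 5
209: h=5, probe 5,6 -> slot 6
379: h=9 -> slot 9
839: h=3 -> slot 3
846: h=5, probe 5,6,7 -> slot 7
Table: [—, 364, —, 839, —, 378, 209, 846, —, 379, —, —, —]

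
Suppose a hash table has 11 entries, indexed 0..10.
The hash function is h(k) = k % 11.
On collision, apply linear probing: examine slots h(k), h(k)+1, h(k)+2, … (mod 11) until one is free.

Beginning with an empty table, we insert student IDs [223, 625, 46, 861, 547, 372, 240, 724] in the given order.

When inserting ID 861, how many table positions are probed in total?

2

223 hashes to 3; slot 3 is free => place at 3.
625 hashes to 9; slot 9 is free => place at 9.
46 hashes to 2; slot 2 is free => place at 2.
861 hashes to 3; 3 taken => place at 4.
547 hashes to 8; slot 8 is free => place at 8.
372 hashes to 9; 9 taken => place at 10.
240 hashes to 9; 9,10 taken => place at 0.
724 hashes to 9; 9,10,0 taken => place at 1.
Table: [240, 724, 46, 223, 861, _, _, _, 547, 625, 372]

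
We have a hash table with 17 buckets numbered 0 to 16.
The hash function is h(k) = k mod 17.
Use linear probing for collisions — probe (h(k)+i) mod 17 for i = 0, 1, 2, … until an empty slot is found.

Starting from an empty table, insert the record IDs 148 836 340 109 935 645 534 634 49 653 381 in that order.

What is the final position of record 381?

10

148: h=12 => slot 12
836: h=3 => slot 3
340: h=0 => slot 0
109: h=7 => slot 7
935: h=0, probe 0,1 => slot 1
645: h=16 => slot 16
534: h=7, probe 7,8 => slot 8
634: h=5 => slot 5
49: h=15 => slot 15
653: h=7, probe 7,8,9 => slot 9
381: h=7, probe 7,8,9,10 => slot 10
Table: [340, 935, ., 836, ., 634, ., 109, 534, 653, 381, ., 148, ., ., 49, 645]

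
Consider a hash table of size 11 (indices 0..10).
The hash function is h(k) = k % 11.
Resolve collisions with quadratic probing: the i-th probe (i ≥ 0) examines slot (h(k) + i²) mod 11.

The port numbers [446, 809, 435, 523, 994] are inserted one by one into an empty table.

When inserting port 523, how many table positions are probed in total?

4

Insert 446: h=6, slot 6 empty -> index 6.
Insert 809: h=6, slot 6 occupied -> index 7.
Insert 435: h=6, slots 6,7 occupied -> index 10.
Insert 523: h=6, slots 6,7,10 occupied -> index 4.
Insert 994: h=4, slot 4 occupied -> index 5.
Table: [_, _, _, _, 523, 994, 446, 809, _, _, 435]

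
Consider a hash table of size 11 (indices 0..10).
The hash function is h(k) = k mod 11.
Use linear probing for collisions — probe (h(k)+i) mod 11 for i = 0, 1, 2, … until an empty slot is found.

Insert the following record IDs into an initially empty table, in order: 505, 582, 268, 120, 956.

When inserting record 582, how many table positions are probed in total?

Insert 505: h=10, slot 10 empty → index 10.
Insert 582: h=10, slot 10 occupied → index 0.
Insert 268: h=4, slot 4 empty → index 4.
Insert 120: h=10, slots 10,0 occupied → index 1.
Insert 956: h=10, slots 10,0,1 occupied → index 2.
Table: [582, 120, 956, ., 268, ., ., ., ., ., 505]

2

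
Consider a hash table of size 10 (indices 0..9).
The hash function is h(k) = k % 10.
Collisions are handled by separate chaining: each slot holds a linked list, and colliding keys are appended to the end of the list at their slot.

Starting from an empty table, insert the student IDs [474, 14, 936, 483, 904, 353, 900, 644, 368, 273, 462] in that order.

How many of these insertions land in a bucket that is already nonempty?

474 → bucket 4
14 → bucket 4 (collision)
936 → bucket 6
483 → bucket 3
904 → bucket 4 (collision)
353 → bucket 3 (collision)
900 → bucket 0
644 → bucket 4 (collision)
368 → bucket 8
273 → bucket 3 (collision)
462 → bucket 2
Final buckets:
0: 900
1: -
2: 462
3: 483 -> 353 -> 273
4: 474 -> 14 -> 904 -> 644
5: -
6: 936
7: -
8: 368
9: -

5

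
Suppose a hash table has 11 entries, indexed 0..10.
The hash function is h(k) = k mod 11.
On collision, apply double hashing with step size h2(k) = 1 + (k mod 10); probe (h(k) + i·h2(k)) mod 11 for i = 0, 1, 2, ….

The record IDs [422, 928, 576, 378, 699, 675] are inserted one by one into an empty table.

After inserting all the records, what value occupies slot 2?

422: h=4 → slot 4
928: h=4, h2=9, probe 4,2 → slot 2
576: h=4, h2=7, probe 4,0 → slot 0
378: h=4, h2=9, probe 4,2,0,9 → slot 9
699: h=6 → slot 6
675: h=4, h2=6, probe 4,10 → slot 10
Table: [576, ∅, 928, ∅, 422, ∅, 699, ∅, ∅, 378, 675]

928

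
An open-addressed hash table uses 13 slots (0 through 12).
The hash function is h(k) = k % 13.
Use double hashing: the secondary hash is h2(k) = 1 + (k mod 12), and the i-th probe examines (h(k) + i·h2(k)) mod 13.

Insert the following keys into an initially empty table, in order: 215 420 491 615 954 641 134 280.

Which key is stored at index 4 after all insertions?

215: h=7 => slot 7
420: h=4 => slot 4
491: h=10 => slot 10
615: h=4, h2=4, probe 4,8 => slot 8
954: h=5 => slot 5
641: h=4, h2=6, probe 4,10,3 => slot 3
134: h=4, h2=3, probe 4,7,10,0 => slot 0
280: h=7, h2=5, probe 7,12 => slot 12
Table: [134, ., ., 641, 420, 954, ., 215, 615, ., 491, ., 280]

420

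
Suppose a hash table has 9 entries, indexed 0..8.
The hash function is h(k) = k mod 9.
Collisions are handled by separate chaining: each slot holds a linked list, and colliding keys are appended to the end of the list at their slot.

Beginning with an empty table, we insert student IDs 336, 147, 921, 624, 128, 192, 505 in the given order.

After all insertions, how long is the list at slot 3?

5

336 -> bucket 3
147 -> bucket 3 (collision)
921 -> bucket 3 (collision)
624 -> bucket 3 (collision)
128 -> bucket 2
192 -> bucket 3 (collision)
505 -> bucket 1
Final buckets:
0: —
1: 505
2: 128
3: 336 -> 147 -> 921 -> 624 -> 192
4: —
5: —
6: —
7: —
8: —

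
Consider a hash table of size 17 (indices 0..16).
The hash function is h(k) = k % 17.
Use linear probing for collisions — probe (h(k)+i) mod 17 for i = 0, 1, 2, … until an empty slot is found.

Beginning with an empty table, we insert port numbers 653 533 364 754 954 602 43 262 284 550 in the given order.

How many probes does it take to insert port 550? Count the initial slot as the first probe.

653: h=7 -> slot 7
533: h=6 -> slot 6
364: h=7, probe 7,8 -> slot 8
754: h=6, probe 6,7,8,9 -> slot 9
954: h=2 -> slot 2
602: h=7, probe 7,8,9,10 -> slot 10
43: h=9, probe 9,10,11 -> slot 11
262: h=7, probe 7,8,9,10,11,12 -> slot 12
284: h=12, probe 12,13 -> slot 13
550: h=6, probe 6,7,8,9,10,11,12,13,14 -> slot 14
Table: [—, —, 954, —, —, —, 533, 653, 364, 754, 602, 43, 262, 284, 550, —, —]

9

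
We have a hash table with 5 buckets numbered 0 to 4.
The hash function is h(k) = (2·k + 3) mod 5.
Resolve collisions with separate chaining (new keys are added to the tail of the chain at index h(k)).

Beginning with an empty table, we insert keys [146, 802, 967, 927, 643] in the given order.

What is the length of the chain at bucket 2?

3

Insert 146: h=0, bucket 0 empty → new chain.
Insert 802: h=2, bucket 2 empty → new chain.
Insert 967: h=2, bucket 2 nonempty → append to chain.
Insert 927: h=2, bucket 2 nonempty → append to chain.
Insert 643: h=4, bucket 4 empty → new chain.
Final buckets:
0: 146
1: ∅
2: 802 -> 967 -> 927
3: ∅
4: 643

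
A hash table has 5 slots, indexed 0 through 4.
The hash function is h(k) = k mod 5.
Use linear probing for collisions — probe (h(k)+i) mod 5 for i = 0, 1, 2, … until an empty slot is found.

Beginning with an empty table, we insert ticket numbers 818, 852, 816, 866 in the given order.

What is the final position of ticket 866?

Insert 818: h=3, slot 3 empty → index 3.
Insert 852: h=2, slot 2 empty → index 2.
Insert 816: h=1, slot 1 empty → index 1.
Insert 866: h=1, slots 1,2,3 occupied → index 4.
Table: [_, 816, 852, 818, 866]

4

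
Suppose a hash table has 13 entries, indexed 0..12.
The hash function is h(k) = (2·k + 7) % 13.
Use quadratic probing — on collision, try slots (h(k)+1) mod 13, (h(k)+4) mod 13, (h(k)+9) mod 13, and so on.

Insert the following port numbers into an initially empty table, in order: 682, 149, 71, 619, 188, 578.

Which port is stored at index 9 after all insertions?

578

682 hashes to 6; slot 6 is free → place at 6.
149 hashes to 6; 6 taken → place at 7.
71 hashes to 6; 6,7 taken → place at 10.
619 hashes to 10; 10 taken → place at 11.
188 hashes to 6; 6,7,10 taken → place at 2.
578 hashes to 6; 6,7,10,2 taken → place at 9.
Table: [-, -, 188, -, -, -, 682, 149, -, 578, 71, 619, -]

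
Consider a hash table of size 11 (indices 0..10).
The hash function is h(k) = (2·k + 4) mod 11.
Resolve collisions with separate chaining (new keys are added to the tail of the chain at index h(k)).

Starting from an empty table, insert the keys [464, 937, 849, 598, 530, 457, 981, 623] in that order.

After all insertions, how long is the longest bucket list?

Insert 464: h=8, bucket 8 empty → new chain.
Insert 937: h=8, bucket 8 nonempty → append to chain.
Insert 849: h=8, bucket 8 nonempty → append to chain.
Insert 598: h=1, bucket 1 empty → new chain.
Insert 530: h=8, bucket 8 nonempty → append to chain.
Insert 457: h=5, bucket 5 empty → new chain.
Insert 981: h=8, bucket 8 nonempty → append to chain.
Insert 623: h=7, bucket 7 empty → new chain.
Final buckets:
0: .
1: 598
2: .
3: .
4: .
5: 457
6: .
7: 623
8: 464 -> 937 -> 849 -> 530 -> 981
9: .
10: .

5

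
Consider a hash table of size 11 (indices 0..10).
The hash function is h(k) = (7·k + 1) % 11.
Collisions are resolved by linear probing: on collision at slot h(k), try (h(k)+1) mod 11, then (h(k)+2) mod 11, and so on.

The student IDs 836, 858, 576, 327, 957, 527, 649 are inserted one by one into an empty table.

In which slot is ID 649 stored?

836: h=1 -> slot 1
858: h=1, probe 1,2 -> slot 2
576: h=7 -> slot 7
327: h=2, probe 2,3 -> slot 3
957: h=1, probe 1,2,3,4 -> slot 4
527: h=5 -> slot 5
649: h=1, probe 1,2,3,4,5,6 -> slot 6
Table: [_, 836, 858, 327, 957, 527, 649, 576, _, _, _]

6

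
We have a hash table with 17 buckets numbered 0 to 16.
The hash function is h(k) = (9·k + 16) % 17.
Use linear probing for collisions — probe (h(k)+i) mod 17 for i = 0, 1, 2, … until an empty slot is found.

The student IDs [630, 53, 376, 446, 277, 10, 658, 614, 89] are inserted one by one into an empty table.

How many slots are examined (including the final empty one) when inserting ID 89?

6

630 hashes to 8; slot 8 is free → place at 8.
53 hashes to 0; slot 0 is free → place at 0.
376 hashes to 0; 0 taken → place at 1.
446 hashes to 1; 1 taken → place at 2.
277 hashes to 10; slot 10 is free → place at 10.
10 hashes to 4; slot 4 is free → place at 4.
658 hashes to 5; slot 5 is free → place at 5.
614 hashes to 0; 0,1,2 taken → place at 3.
89 hashes to 1; 1,2,3,4,5 taken → place at 6.
Table: [53, 376, 446, 614, 10, 658, 89, _, 630, _, 277, _, _, _, _, _, _]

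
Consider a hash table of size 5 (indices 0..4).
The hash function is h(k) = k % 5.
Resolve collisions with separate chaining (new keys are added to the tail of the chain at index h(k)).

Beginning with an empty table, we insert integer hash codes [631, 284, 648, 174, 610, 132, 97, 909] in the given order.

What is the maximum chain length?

3

631 → bucket 1
284 → bucket 4
648 → bucket 3
174 → bucket 4 (collision)
610 → bucket 0
132 → bucket 2
97 → bucket 2 (collision)
909 → bucket 4 (collision)
Final buckets:
0: 610
1: 631
2: 132 -> 97
3: 648
4: 284 -> 174 -> 909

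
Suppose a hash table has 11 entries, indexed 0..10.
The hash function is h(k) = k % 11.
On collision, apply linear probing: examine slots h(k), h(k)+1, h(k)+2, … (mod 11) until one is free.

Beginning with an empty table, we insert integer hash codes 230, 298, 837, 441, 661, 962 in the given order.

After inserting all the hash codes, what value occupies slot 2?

230: h=10 -> slot 10
298: h=1 -> slot 1
837: h=1, probe 1,2 -> slot 2
441: h=1, probe 1,2,3 -> slot 3
661: h=1, probe 1,2,3,4 -> slot 4
962: h=5 -> slot 5
Table: [—, 298, 837, 441, 661, 962, —, —, —, —, 230]

837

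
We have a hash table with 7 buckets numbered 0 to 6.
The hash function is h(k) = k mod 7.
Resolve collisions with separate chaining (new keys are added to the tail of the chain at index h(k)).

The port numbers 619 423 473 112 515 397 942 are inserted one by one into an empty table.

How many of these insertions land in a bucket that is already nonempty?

Insert 619: h=3, bucket 3 empty → new chain.
Insert 423: h=3, bucket 3 nonempty → append to chain.
Insert 473: h=4, bucket 4 empty → new chain.
Insert 112: h=0, bucket 0 empty → new chain.
Insert 515: h=4, bucket 4 nonempty → append to chain.
Insert 397: h=5, bucket 5 empty → new chain.
Insert 942: h=4, bucket 4 nonempty → append to chain.
Final buckets:
0: 112
1: -
2: -
3: 619 -> 423
4: 473 -> 515 -> 942
5: 397
6: -

3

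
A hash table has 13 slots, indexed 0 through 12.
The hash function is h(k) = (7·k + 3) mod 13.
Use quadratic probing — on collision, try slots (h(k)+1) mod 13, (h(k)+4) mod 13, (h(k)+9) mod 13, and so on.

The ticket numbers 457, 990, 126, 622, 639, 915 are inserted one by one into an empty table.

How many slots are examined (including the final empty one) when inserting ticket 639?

3

457: h=4 => slot 4
990: h=4, probe 4,5 => slot 5
126: h=1 => slot 1
622: h=2 => slot 2
639: h=4, probe 4,5,8 => slot 8
915: h=12 => slot 12
Table: [., 126, 622, ., 457, 990, ., ., 639, ., ., ., 915]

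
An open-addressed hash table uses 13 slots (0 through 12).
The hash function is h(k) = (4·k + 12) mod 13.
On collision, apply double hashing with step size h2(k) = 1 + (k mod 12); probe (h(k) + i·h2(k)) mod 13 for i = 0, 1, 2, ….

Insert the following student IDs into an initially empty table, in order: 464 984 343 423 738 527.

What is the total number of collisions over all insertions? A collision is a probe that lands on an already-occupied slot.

3

464: h=9 => slot 9
984: h=9, h2=1, probe 9,10 => slot 10
343: h=6 => slot 6
423: h=1 => slot 1
738: h=0 => slot 0
527: h=1, h2=12, probe 1,0,12 => slot 12
Table: [738, 423, —, —, —, —, 343, —, —, 464, 984, —, 527]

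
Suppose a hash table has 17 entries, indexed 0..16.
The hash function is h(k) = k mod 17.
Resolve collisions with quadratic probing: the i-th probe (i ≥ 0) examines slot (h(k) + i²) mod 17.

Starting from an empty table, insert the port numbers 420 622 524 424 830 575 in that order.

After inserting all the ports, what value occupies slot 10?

Insert 420: h=12, slot 12 empty -> index 12.
Insert 622: h=10, slot 10 empty -> index 10.
Insert 524: h=14, slot 14 empty -> index 14.
Insert 424: h=16, slot 16 empty -> index 16.
Insert 830: h=14, slot 14 occupied -> index 15.
Insert 575: h=14, slots 14,15 occupied -> index 1.
Table: [-, 575, -, -, -, -, -, -, -, -, 622, -, 420, -, 524, 830, 424]

622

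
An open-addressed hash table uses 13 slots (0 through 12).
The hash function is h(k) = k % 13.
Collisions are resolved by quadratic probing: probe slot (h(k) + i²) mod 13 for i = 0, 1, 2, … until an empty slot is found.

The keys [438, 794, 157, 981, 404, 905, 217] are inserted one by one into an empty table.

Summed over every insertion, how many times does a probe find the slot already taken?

4

Insert 438: h=9, slot 9 empty → index 9.
Insert 794: h=1, slot 1 empty → index 1.
Insert 157: h=1, slot 1 occupied → index 2.
Insert 981: h=6, slot 6 empty → index 6.
Insert 404: h=1, slots 1,2 occupied → index 5.
Insert 905: h=8, slot 8 empty → index 8.
Insert 217: h=9, slot 9 occupied → index 10.
Table: [., 794, 157, ., ., 404, 981, ., 905, 438, 217, ., .]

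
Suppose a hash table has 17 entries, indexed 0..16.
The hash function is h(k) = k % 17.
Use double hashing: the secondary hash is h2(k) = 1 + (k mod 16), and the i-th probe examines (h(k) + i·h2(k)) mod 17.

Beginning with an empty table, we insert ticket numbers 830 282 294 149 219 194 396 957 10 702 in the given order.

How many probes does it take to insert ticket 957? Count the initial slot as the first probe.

2

Insert 830: h=14, slot 14 empty => index 14.
Insert 282: h=10, slot 10 empty => index 10.
Insert 294: h=5, slot 5 empty => index 5.
Insert 149: h=13, slot 13 empty => index 13.
Insert 219: h=15, slot 15 empty => index 15.
Insert 194: h=7, slot 7 empty => index 7.
Insert 396: h=5, h2=13, slot 5 occupied => index 1.
Insert 957: h=5, h2=14, slot 5 occupied => index 2.
Insert 10: h=10, h2=11, slot 10 occupied => index 4.
Insert 702: h=5, h2=15, slot 5 occupied => index 3.
Table: [—, 396, 957, 702, 10, 294, —, 194, —, —, 282, —, —, 149, 830, 219, —]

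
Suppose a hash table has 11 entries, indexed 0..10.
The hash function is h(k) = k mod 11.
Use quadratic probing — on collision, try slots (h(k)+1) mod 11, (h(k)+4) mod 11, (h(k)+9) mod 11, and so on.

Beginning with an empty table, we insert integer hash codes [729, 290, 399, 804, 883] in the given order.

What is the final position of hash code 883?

8

729: h=3 => slot 3
290: h=4 => slot 4
399: h=3, probe 3,4,7 => slot 7
804: h=1 => slot 1
883: h=3, probe 3,4,7,1,8 => slot 8
Table: [., 804, ., 729, 290, ., ., 399, 883, ., .]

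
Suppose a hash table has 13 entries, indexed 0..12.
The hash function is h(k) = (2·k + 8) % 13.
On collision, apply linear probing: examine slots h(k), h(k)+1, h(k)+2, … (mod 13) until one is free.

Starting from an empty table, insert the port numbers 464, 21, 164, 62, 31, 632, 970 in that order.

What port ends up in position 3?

970

Insert 464: h=0, slot 0 empty => index 0.
Insert 21: h=11, slot 11 empty => index 11.
Insert 164: h=11, slot 11 occupied => index 12.
Insert 62: h=2, slot 2 empty => index 2.
Insert 31: h=5, slot 5 empty => index 5.
Insert 632: h=11, slots 11,12,0 occupied => index 1.
Insert 970: h=11, slots 11,12,0,1,2 occupied => index 3.
Table: [464, 632, 62, 970, _, 31, _, _, _, _, _, 21, 164]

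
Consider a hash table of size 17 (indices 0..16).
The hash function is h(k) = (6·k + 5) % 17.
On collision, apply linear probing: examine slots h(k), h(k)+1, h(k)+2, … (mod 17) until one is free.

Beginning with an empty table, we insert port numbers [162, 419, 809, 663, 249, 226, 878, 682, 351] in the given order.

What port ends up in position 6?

162: h=8 -> slot 8
419: h=3 -> slot 3
809: h=14 -> slot 14
663: h=5 -> slot 5
249: h=3, probe 3,4 -> slot 4
226: h=1 -> slot 1
878: h=3, probe 3,4,5,6 -> slot 6
682: h=0 -> slot 0
351: h=3, probe 3,4,5,6,7 -> slot 7
Table: [682, 226, ∅, 419, 249, 663, 878, 351, 162, ∅, ∅, ∅, ∅, ∅, 809, ∅, ∅]

878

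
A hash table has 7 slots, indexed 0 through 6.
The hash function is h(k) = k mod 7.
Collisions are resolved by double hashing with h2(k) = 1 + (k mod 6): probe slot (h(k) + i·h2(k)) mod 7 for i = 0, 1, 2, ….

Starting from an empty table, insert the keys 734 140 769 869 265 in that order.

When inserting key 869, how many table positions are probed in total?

Insert 734: h=6, slot 6 empty → index 6.
Insert 140: h=0, slot 0 empty → index 0.
Insert 769: h=6, h2=2, slot 6 occupied → index 1.
Insert 869: h=1, h2=6, slots 1,0,6 occupied → index 5.
Insert 265: h=6, h2=2, slots 6,1 occupied → index 3.
Table: [140, 769, -, 265, -, 869, 734]

4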